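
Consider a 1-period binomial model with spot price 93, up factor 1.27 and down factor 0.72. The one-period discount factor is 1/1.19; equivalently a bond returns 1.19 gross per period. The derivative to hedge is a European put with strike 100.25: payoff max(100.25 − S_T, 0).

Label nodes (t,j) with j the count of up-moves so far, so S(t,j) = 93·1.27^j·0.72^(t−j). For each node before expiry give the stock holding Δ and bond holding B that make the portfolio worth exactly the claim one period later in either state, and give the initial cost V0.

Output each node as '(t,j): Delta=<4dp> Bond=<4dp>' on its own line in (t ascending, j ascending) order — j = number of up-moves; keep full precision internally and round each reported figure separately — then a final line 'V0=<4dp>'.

No-arbitrage ⇒ martingale measure with p* = (R−d)/(u−d) = 0.8545.
Terminal payoffs: V(1,0)=33.2900, V(1,1)=0.0000
Node (0,0) S=93.0000: V=(p*·0.0000+(1−p*)·33.2900)/1.19=4.0691; Δ=(0.0000−33.2900)/(118.1100−66.9600)=-0.6508; B=V−Δ·S=64.5963
Each (Δ,B) replicates both successor values, so the strategy is self-financing and V0 is arbitrage-free.

(0,0): Delta=-0.6508 Bond=64.5963
V0=4.0691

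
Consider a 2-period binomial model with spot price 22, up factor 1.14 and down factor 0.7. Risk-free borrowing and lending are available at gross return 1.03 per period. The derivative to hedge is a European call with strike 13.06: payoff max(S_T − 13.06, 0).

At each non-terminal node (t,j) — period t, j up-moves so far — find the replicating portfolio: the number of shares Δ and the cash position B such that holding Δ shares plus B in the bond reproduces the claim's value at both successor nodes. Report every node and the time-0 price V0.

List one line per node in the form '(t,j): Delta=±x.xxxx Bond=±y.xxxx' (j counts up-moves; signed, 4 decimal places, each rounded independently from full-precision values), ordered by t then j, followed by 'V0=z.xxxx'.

(0,0): Delta=0.9428 Bond=-10.9183
(1,0): Delta=0.6635 Bond=-6.9444
(1,1): Delta=1.0000 Bond=-12.6796
V0=9.8240

Risk-neutral probability p* = (R−d)/(u−d) = (1.03−0.7)/(1.14−0.7) = 0.7500.
At expiry t=2: V(2,0)=0.0000, V(2,1)=4.4960, V(2,2)=15.5312
  t=1,j=0: stock 15.4000 → up 17.5560 (V=4.4960), down 10.7800 (V=0.0000). Price 3.2738; hedge Δ=0.6635, bond B=-6.9444.
  t=1,j=1: stock 25.0800 → up 28.5912 (V=15.5312), down 17.5560 (V=4.4960). Price 12.4004; hedge Δ=1.0000, bond B=-12.6796.
  t=0,j=0: stock 22.0000 → up 25.0800 (V=12.4004), down 15.4000 (V=3.2738). Price 9.8240; hedge Δ=0.9428, bond B=-10.9183.
Check: Δ(0,0)·S0 + B(0,0) = 9.8240 = V0.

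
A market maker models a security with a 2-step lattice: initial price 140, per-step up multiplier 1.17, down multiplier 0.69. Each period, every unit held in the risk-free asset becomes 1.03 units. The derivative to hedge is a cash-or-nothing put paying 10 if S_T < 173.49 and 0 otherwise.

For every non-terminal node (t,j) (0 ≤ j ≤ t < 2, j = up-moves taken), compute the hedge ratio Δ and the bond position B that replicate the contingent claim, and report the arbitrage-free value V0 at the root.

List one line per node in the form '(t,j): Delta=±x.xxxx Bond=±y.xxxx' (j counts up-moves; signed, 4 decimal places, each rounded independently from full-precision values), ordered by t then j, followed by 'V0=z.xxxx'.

The replicating-portfolio and risk-neutral prices coincide; use p* = (1.03−0.69)/(1.17−0.69) = 0.7083 for the latter.
Payoff layer (t=2): V(2,0)=10.0000, V(2,1)=10.0000, V(2,2)=0.0000
(1,0): S=96.6000. Δ = (V_up−V_dn)/(S_up−S_dn) = (10.0000−10.0000)/(113.0220−66.6540) = 0.0000. V = [p*·10.0000 + (1−p*)·10.0000]/1.03 = 9.7087. B = V − Δ·S = 9.7087.
(1,1): S=163.8000. Δ = (V_up−V_dn)/(S_up−S_dn) = (0.0000−10.0000)/(191.6460−113.0220) = -0.1272. V = [p*·0.0000 + (1−p*)·10.0000]/1.03 = 2.8317. B = V − Δ·S = 23.6650.
(0,0): S=140.0000. Δ = (V_up−V_dn)/(S_up−S_dn) = (2.8317−9.7087)/(163.8000−96.6000) = -0.1023. V = [p*·2.8317 + (1−p*)·9.7087]/1.03 = 4.6966. B = V − Δ·S = 19.0237.
Root portfolio cost Δ·140+B reproduces V0=4.6966.

(0,0): Delta=-0.1023 Bond=19.0237
(1,0): Delta=0.0000 Bond=9.7087
(1,1): Delta=-0.1272 Bond=23.6650
V0=4.6966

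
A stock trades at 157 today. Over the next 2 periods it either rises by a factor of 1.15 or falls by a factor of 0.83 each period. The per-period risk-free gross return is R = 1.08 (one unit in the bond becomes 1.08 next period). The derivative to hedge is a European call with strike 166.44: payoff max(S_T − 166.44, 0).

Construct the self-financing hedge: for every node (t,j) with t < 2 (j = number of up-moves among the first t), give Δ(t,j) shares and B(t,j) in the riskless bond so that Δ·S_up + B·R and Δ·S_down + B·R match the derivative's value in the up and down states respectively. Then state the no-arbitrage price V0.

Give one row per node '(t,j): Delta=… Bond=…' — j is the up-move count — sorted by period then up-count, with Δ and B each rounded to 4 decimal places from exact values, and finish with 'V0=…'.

(0,0): Delta=0.5931 Bond=-71.5630
(1,0): Delta=0.0000 Bond=0.0000
(1,1): Delta=0.7130 Bond=-98.9287
V0=21.5551

No-arbitrage ⇒ martingale measure with p* = (R−d)/(u−d) = 0.7813.
Terminal values V(2,·): V(2,0)=0.0000, V(2,1)=0.0000, V(2,2)=41.1925
  t=1,j=0: stock 130.3100 → up 149.8565 (V=0.0000), down 108.1573 (V=0.0000). Price 0.0000; hedge Δ=0.0000, bond B=0.0000.
  t=1,j=1: stock 180.5500 → up 207.6325 (V=41.1925), down 149.8565 (V=0.0000). Price 29.7978; hedge Δ=0.7130, bond B=-98.9287.
  t=0,j=0: stock 157.0000 → up 180.5500 (V=29.7978), down 130.3100 (V=0.0000). Price 21.5551; hedge Δ=0.5931, bond B=-71.5630.
Self-financing check: at every node Δ·S+B equals the discounted successor values.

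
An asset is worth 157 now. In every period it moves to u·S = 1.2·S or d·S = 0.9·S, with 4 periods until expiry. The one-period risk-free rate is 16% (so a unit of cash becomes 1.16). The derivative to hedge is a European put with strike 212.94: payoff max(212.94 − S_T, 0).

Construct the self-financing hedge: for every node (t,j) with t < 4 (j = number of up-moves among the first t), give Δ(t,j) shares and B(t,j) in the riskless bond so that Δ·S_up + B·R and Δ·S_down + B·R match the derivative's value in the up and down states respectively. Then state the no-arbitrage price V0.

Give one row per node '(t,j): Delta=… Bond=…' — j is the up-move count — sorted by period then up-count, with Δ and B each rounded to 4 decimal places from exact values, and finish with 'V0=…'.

Under the risk-neutral measure, an up-move has probability p* = (R−d)/(u−d) = 0.8667 and values discount at R = 1.16.
Terminal values V(4,·): V(4,0)=109.9323, V(4,1)=75.5964, V(4,2)=29.8152, V(4,3)=0.0000, V(4,4)=0.0000
Node (3,0) S=114.4530: V=(p*·75.5964+(1−p*)·109.9323)/1.16=69.1160; Δ=(75.5964−109.9323)/(137.3436−103.0077)=-1.0000; B=V−Δ·S=183.5690
Node (3,1) S=152.6040: V=(p*·29.8152+(1−p*)·75.5964)/1.16=30.9650; Δ=(29.8152−75.5964)/(183.1248−137.3436)=-1.0000; B=V−Δ·S=183.5690
Node (3,2) S=203.4720: V=(p*·0.0000+(1−p*)·29.8152)/1.16=3.4270; Δ=(0.0000−29.8152)/(244.1664−183.1248)=-0.4884; B=V−Δ·S=102.8110
Node (3,3) S=271.2960: V=(p*·0.0000+(1−p*)·0.0000)/1.16=0.0000; Δ=(0.0000−0.0000)/(325.5552−244.1664)=0.0000; B=V−Δ·S=0.0000
Node (2,0) S=127.1700: V=(p*·30.9650+(1−p*)·69.1160)/1.16=31.0791; Δ=(30.9650−69.1160)/(152.6040−114.4530)=-1.0000; B=V−Δ·S=158.2491
Node (2,1) S=169.5600: V=(p*·3.4270+(1−p*)·30.9650)/1.16=6.1196; Δ=(3.4270−30.9650)/(203.4720−152.6040)=-0.5414; B=V−Δ·S=97.9127
Node (2,2) S=226.0800: V=(p*·0.0000+(1−p*)·3.4270)/1.16=0.3939; Δ=(0.0000−3.4270)/(271.2960−203.4720)=-0.0505; B=V−Δ·S=11.8174
Node (1,0) S=141.3000: V=(p*·6.1196+(1−p*)·31.0791)/1.16=8.1444; Δ=(6.1196−31.0791)/(169.5600−127.1700)=-0.5888; B=V−Δ·S=91.3427
Node (1,1) S=188.4000: V=(p*·0.3939+(1−p*)·6.1196)/1.16=0.9977; Δ=(0.3939−6.1196)/(226.0800−169.5600)=-0.1013; B=V−Δ·S=20.0834
Node (0,0) S=157.0000: V=(p*·0.9977+(1−p*)·8.1444)/1.16=1.6816; Δ=(0.9977−8.1444)/(188.4000−141.3000)=-0.1517; B=V−Δ·S=25.5040
Self-financing check: at every node Δ·S+B equals the discounted successor values.

(0,0): Delta=-0.1517 Bond=25.5040
(1,0): Delta=-0.5888 Bond=91.3427
(1,1): Delta=-0.1013 Bond=20.0834
(2,0): Delta=-1.0000 Bond=158.2491
(2,1): Delta=-0.5414 Bond=97.9127
(2,2): Delta=-0.0505 Bond=11.8174
(3,0): Delta=-1.0000 Bond=183.5690
(3,1): Delta=-1.0000 Bond=183.5690
(3,2): Delta=-0.4884 Bond=102.8110
(3,3): Delta=0.0000 Bond=0.0000
V0=1.6816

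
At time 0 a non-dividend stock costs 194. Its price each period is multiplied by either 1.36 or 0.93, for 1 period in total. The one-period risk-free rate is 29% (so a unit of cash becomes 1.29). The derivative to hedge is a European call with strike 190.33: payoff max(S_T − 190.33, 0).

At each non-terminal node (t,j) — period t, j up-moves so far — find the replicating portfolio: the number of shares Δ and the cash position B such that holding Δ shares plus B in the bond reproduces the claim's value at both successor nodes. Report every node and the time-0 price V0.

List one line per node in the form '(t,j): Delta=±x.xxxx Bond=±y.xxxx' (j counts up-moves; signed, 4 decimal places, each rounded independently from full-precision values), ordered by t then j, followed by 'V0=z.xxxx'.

(0,0): Delta=0.8812 Bond=-123.2455
V0=47.7080

No-arbitrage ⇒ martingale measure with p* = (R−d)/(u−d) = 0.8372.
Terminal values V(1,·): V(1,0)=0.0000, V(1,1)=73.5100
(0,0): S=194.0000. Δ = (V_up−V_dn)/(S_up−S_dn) = (73.5100−0.0000)/(263.8400−180.4200) = 0.8812. V = [p*·73.5100 + (1−p*)·0.0000]/1.29 = 47.7080. B = V − Δ·S = -123.2455.
Check: Δ(0,0)·S0 + B(0,0) = 47.7080 = V0.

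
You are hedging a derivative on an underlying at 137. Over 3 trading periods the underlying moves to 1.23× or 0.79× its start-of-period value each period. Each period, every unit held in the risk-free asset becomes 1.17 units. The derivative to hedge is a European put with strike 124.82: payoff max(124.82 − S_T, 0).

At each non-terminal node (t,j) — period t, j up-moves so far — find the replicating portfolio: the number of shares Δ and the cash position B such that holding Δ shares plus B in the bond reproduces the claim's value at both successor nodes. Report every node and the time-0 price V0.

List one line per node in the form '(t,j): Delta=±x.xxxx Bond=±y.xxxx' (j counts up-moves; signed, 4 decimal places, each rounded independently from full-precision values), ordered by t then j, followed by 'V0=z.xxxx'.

No-arbitrage ⇒ martingale measure with p* = (R−d)/(u−d) = 0.8636.
Payoff layer (t=3): V(3,0)=57.2737, V(3,1)=19.6529, V(3,2)=0.0000, V(3,3)=0.0000
(2,0): S=85.5017. Δ = (V_up−V_dn)/(S_up−S_dn) = (19.6529−57.2737)/(105.1671−67.5463) = -1.0000. V = [p*·19.6529 + (1−p*)·57.2737]/1.17 = 21.1821. B = V − Δ·S = 106.6838.
(2,1): S=133.1229. Δ = (V_up−V_dn)/(S_up−S_dn) = (0.0000−19.6529)/(163.7412−105.1671) = -0.3355. V = [p*·0.0000 + (1−p*)·19.6529]/1.17 = 2.2905. B = V − Δ·S = 46.9563.
(2,2): S=207.2673. Δ = (V_up−V_dn)/(S_up−S_dn) = (0.0000−0.0000)/(254.9388−163.7412) = 0.0000. V = [p*·0.0000 + (1−p*)·0.0000]/1.17 = 0.0000. B = V − Δ·S = 0.0000.
(1,0): S=108.2300. Δ = (V_up−V_dn)/(S_up−S_dn) = (2.2905−21.1821)/(133.1229−85.5017) = -0.3967. V = [p*·2.2905 + (1−p*)·21.1821]/1.17 = 4.1595. B = V − Δ·S = 47.0948.
(1,1): S=168.5100. Δ = (V_up−V_dn)/(S_up−S_dn) = (0.0000−2.2905)/(207.2673−133.1229) = -0.0309. V = [p*·0.0000 + (1−p*)·2.2905]/1.17 = 0.2670. B = V − Δ·S = 5.4728.
(0,0): S=137.0000. Δ = (V_up−V_dn)/(S_up−S_dn) = (0.2670−4.1595)/(168.5100−108.2300) = -0.0646. V = [p*·0.2670 + (1−p*)·4.1595]/1.17 = 0.6819. B = V − Δ·S = 9.5286.
Check: Δ(0,0)·S0 + B(0,0) = 0.6819 = V0.

(0,0): Delta=-0.0646 Bond=9.5286
(1,0): Delta=-0.3967 Bond=47.0948
(1,1): Delta=-0.0309 Bond=5.4728
(2,0): Delta=-1.0000 Bond=106.6838
(2,1): Delta=-0.3355 Bond=46.9563
(2,2): Delta=0.0000 Bond=0.0000
V0=0.6819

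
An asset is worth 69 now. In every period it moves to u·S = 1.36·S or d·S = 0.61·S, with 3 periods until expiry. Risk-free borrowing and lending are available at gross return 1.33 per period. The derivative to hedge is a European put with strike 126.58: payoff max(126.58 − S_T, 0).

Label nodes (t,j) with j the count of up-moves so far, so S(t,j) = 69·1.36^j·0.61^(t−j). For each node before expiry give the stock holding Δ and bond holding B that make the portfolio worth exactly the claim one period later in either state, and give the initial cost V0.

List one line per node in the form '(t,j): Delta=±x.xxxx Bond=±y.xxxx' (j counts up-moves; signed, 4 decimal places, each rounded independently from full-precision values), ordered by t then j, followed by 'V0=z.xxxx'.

(0,0): Delta=-0.5270 Bond=38.8332
(1,0): Delta=-1.0000 Bond=71.5586
(1,1): Delta=-0.5181 Bond=50.8186
(2,0): Delta=-1.0000 Bond=95.1729
(2,1): Delta=-1.0000 Bond=95.1729
(2,2): Delta=-0.5091 Bond=66.4394
V0=2.4733

The replicating-portfolio and risk-neutral prices coincide; use p* = (1.33−0.61)/(1.36−0.61) = 0.9600 for the latter.
Terminal values V(3,·): V(3,0)=110.9183, V(3,1)=91.6621, V(3,2)=48.7303, V(3,3)=0.0000
Node (2,0) S=25.6749: V=(p*·91.6621+(1−p*)·110.9183)/1.33=69.4980; Δ=(91.6621−110.9183)/(34.9179−15.6617)=-1.0000; B=V−Δ·S=95.1729
Node (2,1) S=57.2424: V=(p*·48.7303+(1−p*)·91.6621)/1.33=37.9305; Δ=(48.7303−91.6621)/(77.8497−34.9179)=-1.0000; B=V−Δ·S=95.1729
Node (2,2) S=127.6224: V=(p*·0.0000+(1−p*)·48.7303)/1.33=1.4656; Δ=(0.0000−48.7303)/(173.5665−77.8497)=-0.5091; B=V−Δ·S=66.4394
Node (1,0) S=42.0900: V=(p*·37.9305+(1−p*)·69.4980)/1.33=29.4686; Δ=(37.9305−69.4980)/(57.2424−25.6749)=-1.0000; B=V−Δ·S=71.5586
Node (1,1) S=93.8400: V=(p*·1.4656+(1−p*)·37.9305)/1.33=2.1986; Δ=(1.4656−37.9305)/(127.6224−57.2424)=-0.5181; B=V−Δ·S=50.8186
Node (0,0) S=69.0000: V=(p*·2.1986+(1−p*)·29.4686)/1.33=2.4733; Δ=(2.1986−29.4686)/(93.8400−42.0900)=-0.5270; B=V−Δ·S=38.8332
Check: Δ(0,0)·S0 + B(0,0) = 2.4733 = V0.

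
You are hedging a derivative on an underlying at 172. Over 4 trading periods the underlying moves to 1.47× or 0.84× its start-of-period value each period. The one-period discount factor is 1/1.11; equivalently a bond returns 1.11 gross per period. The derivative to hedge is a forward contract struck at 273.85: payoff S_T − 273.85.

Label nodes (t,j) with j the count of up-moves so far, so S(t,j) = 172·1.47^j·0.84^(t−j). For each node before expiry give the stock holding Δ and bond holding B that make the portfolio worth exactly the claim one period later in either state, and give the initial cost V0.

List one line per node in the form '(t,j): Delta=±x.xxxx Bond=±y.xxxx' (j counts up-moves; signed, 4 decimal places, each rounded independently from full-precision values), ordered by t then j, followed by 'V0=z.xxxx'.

(0,0): Delta=1.0000 Bond=-180.3935
(1,0): Delta=1.0000 Bond=-200.2368
(1,1): Delta=1.0000 Bond=-200.2368
(2,0): Delta=1.0000 Bond=-222.2628
(2,1): Delta=1.0000 Bond=-222.2628
(2,2): Delta=1.0000 Bond=-222.2628
(3,0): Delta=1.0000 Bond=-246.7117
(3,1): Delta=1.0000 Bond=-246.7117
(3,2): Delta=1.0000 Bond=-246.7117
(3,3): Delta=1.0000 Bond=-246.7117
V0=-8.3935

Since d<R<u, set p* = (R−d)/(u−d) = 0.4286; price each node as the discounted p*-expectation of its children.
Terminal payoffs: V(4,0)=-188.2161, V(4,1)=-123.9907, V(4,2)=-11.5963, V(4,3)=185.0940, V(4,4)=529.3021
(3,0): S=101.9451. Δ = (V_up−V_dn)/(S_up−S_dn) = (-123.9907−-188.2161)/(149.8593−85.6339) = 1.0000. V = [p*·-123.9907 + (1−p*)·-188.2161]/1.11 = -144.7666. B = V − Δ·S = -246.7117.
(3,1): S=178.4039. Δ = (V_up−V_dn)/(S_up−S_dn) = (-11.5963−-123.9907)/(262.2537−149.8593) = 1.0000. V = [p*·-11.5963 + (1−p*)·-123.9907]/1.11 = -68.3078. B = V − Δ·S = -246.7117.
(3,2): S=312.2068. Δ = (V_up−V_dn)/(S_up−S_dn) = (185.0940−-11.5963)/(458.9440−262.2537) = 1.0000. V = [p*·185.0940 + (1−p*)·-11.5963]/1.11 = 65.4951. B = V − Δ·S = -246.7117.
(3,3): S=546.3620. Δ = (V_up−V_dn)/(S_up−S_dn) = (529.3021−185.0940)/(803.1521−458.9440) = 1.0000. V = [p*·529.3021 + (1−p*)·185.0940]/1.11 = 299.6502. B = V − Δ·S = -246.7117.
(2,0): S=121.3632. Δ = (V_up−V_dn)/(S_up−S_dn) = (-68.3078−-144.7666)/(178.4039−101.9451) = 1.0000. V = [p*·-68.3078 + (1−p*)·-144.7666]/1.11 = -100.8996. B = V − Δ·S = -222.2628.
(2,1): S=212.3856. Δ = (V_up−V_dn)/(S_up−S_dn) = (65.4951−-68.3078)/(312.2068−178.4039) = 1.0000. V = [p*·65.4951 + (1−p*)·-68.3078]/1.11 = -9.8772. B = V − Δ·S = -222.2628.
(2,2): S=371.6748. Δ = (V_up−V_dn)/(S_up−S_dn) = (299.6502−65.4951)/(546.3620−312.2068) = 1.0000. V = [p*·299.6502 + (1−p*)·65.4951]/1.11 = 149.4120. B = V − Δ·S = -222.2628.
(1,0): S=144.4800. Δ = (V_up−V_dn)/(S_up−S_dn) = (-9.8772−-100.8996)/(212.3856−121.3632) = 1.0000. V = [p*·-9.8772 + (1−p*)·-100.8996]/1.11 = -55.7568. B = V − Δ·S = -200.2368.
(1,1): S=252.8400. Δ = (V_up−V_dn)/(S_up−S_dn) = (149.4120−-9.8772)/(371.6748−212.3856) = 1.0000. V = [p*·149.4120 + (1−p*)·-9.8772]/1.11 = 52.6032. B = V − Δ·S = -200.2368.
(0,0): S=172.0000. Δ = (V_up−V_dn)/(S_up−S_dn) = (52.6032−-55.7568)/(252.8400−144.4800) = 1.0000. V = [p*·52.6032 + (1−p*)·-55.7568]/1.11 = -8.3935. B = V − Δ·S = -180.3935.
Check: Δ(0,0)·S0 + B(0,0) = -8.3935 = V0.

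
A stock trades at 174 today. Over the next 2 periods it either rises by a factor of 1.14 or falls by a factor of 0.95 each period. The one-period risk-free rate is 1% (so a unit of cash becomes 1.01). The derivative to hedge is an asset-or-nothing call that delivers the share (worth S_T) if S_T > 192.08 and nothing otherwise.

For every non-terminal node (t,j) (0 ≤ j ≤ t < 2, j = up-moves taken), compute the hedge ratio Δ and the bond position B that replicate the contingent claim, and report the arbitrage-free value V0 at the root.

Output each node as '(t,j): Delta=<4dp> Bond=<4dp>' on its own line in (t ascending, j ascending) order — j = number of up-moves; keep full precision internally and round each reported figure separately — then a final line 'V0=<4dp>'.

Risk-neutral probability p* = (R−d)/(u−d) = (1.01−0.95)/(1.14−0.95) = 0.3158.
At expiry t=2: V(2,0)=0.0000, V(2,1)=0.0000, V(2,2)=226.1304
  t=1,j=0: stock 165.3000 → up 188.4420 (V=0.0000), down 157.0350 (V=0.0000). Price 0.0000; hedge Δ=0.0000, bond B=0.0000.
  t=1,j=1: stock 198.3600 → up 226.1304 (V=226.1304), down 188.4420 (V=0.0000). Price 70.7026; hedge Δ=6.0000, bond B=-1119.4574.
  t=0,j=0: stock 174.0000 → up 198.3600 (V=70.7026), down 165.3000 (V=0.0000). Price 22.1061; hedge Δ=2.1386, bond B=-350.0127.
Check: Δ(0,0)·S0 + B(0,0) = 22.1061 = V0.

(0,0): Delta=2.1386 Bond=-350.0127
(1,0): Delta=0.0000 Bond=0.0000
(1,1): Delta=6.0000 Bond=-1119.4574
V0=22.1061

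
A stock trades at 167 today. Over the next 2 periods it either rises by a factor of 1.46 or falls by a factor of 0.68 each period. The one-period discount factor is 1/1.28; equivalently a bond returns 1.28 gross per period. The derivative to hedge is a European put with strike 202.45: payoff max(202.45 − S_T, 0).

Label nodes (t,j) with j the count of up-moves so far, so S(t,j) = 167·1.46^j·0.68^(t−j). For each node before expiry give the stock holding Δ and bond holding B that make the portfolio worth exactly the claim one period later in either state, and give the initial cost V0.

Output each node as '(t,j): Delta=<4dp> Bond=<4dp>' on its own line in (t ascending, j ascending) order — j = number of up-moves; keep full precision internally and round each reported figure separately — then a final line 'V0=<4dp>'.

The replicating-portfolio and risk-neutral prices coincide; use p* = (1.28−0.68)/(1.46−0.68) = 0.7692 for the latter.
Terminal payoffs: V(2,0)=125.2292, V(2,1)=36.6524, V(2,2)=0.0000
  t=1,j=0: stock 113.5600 → up 165.7976 (V=36.6524), down 77.2208 (V=125.2292). Price 44.6041; hedge Δ=-1.0000, bond B=158.1641.
  t=1,j=1: stock 243.8200 → up 355.9772 (V=0.0000), down 165.7976 (V=36.6524). Price 6.6080; hedge Δ=-0.1927, bond B=53.5983.
  t=0,j=0: stock 167.0000 → up 243.8200 (V=6.6080), down 113.5600 (V=44.6041). Price 12.0128; hedge Δ=-0.2917, bond B=60.7256.
The time-0 hedge costs 12.0128, which is the no-arbitrage price.

(0,0): Delta=-0.2917 Bond=60.7256
(1,0): Delta=-1.0000 Bond=158.1641
(1,1): Delta=-0.1927 Bond=53.5983
V0=12.0128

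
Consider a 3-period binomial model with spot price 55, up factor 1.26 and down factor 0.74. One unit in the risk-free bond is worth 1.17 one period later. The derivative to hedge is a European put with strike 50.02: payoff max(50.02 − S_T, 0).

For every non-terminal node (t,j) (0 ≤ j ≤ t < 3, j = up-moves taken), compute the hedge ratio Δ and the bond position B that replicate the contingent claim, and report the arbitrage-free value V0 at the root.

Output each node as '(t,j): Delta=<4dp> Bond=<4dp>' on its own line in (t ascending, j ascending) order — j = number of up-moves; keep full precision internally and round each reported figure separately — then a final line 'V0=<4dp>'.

No-arbitrage ⇒ martingale measure with p* = (R−d)/(u−d) = 0.8269.
Payoff layer (t=3): V(3,0)=27.7327, V(3,1)=12.0713, V(3,2)=0.0000, V(3,3)=0.0000
  t=2,j=0: stock 30.1180 → up 37.9487 (V=12.0713), down 22.2873 (V=27.7327). Price 12.6341; hedge Δ=-1.0000, bond B=42.7521.
  t=2,j=1: stock 51.2820 → up 64.6153 (V=0.0000), down 37.9487 (V=12.0713). Price 1.7857; hedge Δ=-0.4527, bond B=24.9998.
  t=2,j=2: stock 87.3180 → up 110.0207 (V=0.0000), down 64.6153 (V=0.0000). Price 0.0000; hedge Δ=0.0000, bond B=0.0000.
  t=1,j=0: stock 40.7000 → up 51.2820 (V=1.7857), down 30.1180 (V=12.6341). Price 3.1310; hedge Δ=-0.5126, bond B=23.9934.
  t=1,j=1: stock 69.3000 → up 87.3180 (V=0.0000), down 51.2820 (V=1.7857). Price 0.2642; hedge Δ=-0.0496, bond B=3.6982.
  t=0,j=0: stock 55.0000 → up 69.3000 (V=0.2642), down 40.7000 (V=3.1310). Price 0.6499; hedge Δ=-0.1002, bond B=6.1631.
Each (Δ,B) replicates both successor values, so the strategy is self-financing and V0 is arbitrage-free.

(0,0): Delta=-0.1002 Bond=6.1631
(1,0): Delta=-0.5126 Bond=23.9934
(1,1): Delta=-0.0496 Bond=3.6982
(2,0): Delta=-1.0000 Bond=42.7521
(2,1): Delta=-0.4527 Bond=24.9998
(2,2): Delta=0.0000 Bond=0.0000
V0=0.6499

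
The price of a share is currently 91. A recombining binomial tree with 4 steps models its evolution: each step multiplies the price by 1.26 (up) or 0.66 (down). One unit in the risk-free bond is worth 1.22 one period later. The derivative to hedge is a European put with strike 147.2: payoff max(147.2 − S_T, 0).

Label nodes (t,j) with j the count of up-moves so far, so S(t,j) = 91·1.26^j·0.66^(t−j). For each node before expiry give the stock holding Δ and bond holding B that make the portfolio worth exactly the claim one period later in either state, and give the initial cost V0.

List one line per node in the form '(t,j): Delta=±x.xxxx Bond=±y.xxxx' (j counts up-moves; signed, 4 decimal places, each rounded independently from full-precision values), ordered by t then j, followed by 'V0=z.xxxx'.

No-arbitrage ⇒ martingale measure with p* = (R−d)/(u−d) = 0.9333.
Payoff layer (t=4): V(4,0)=129.9330, V(4,1)=114.2357, V(4,2)=84.2682, V(4,3)=27.0574, V(4,4)=0.0000
Node (3,0) S=26.1621: V=(p*·114.2357+(1−p*)·129.9330)/1.22=94.4936; Δ=(114.2357−129.9330)/(32.9643−17.2670)=-1.0000; B=V−Δ·S=120.6557
Node (3,1) S=49.9459: V=(p*·84.2682+(1−p*)·114.2357)/1.22=70.7098; Δ=(84.2682−114.2357)/(62.9318−32.9643)=-1.0000; B=V−Δ·S=120.6557
Node (3,2) S=95.3513: V=(p*·27.0574+(1−p*)·84.2682)/1.22=25.3045; Δ=(27.0574−84.2682)/(120.1426−62.9318)=-1.0000; B=V−Δ·S=120.6557
Node (3,3) S=182.0342: V=(p*·0.0000+(1−p*)·27.0574)/1.22=1.4785; Δ=(0.0000−27.0574)/(229.3631−120.1426)=-0.2477; B=V−Δ·S=46.5742
Node (2,0) S=39.6396: V=(p*·70.7098+(1−p*)·94.4936)/1.22=59.2585; Δ=(70.7098−94.4936)/(49.9459−26.1621)=-1.0000; B=V−Δ·S=98.8981
Node (2,1) S=75.6756: V=(p*·25.3045+(1−p*)·70.7098)/1.22=23.2225; Δ=(25.3045−70.7098)/(95.3513−49.9459)=-1.0000; B=V−Δ·S=98.8981
Node (2,2) S=144.4716: V=(p*·1.4785+(1−p*)·25.3045)/1.22=2.5139; Δ=(1.4785−25.3045)/(182.0342−95.3513)=-0.2749; B=V−Δ·S=42.2238
Node (1,0) S=60.0600: V=(p*·23.2225+(1−p*)·59.2585)/1.22=21.0041; Δ=(23.2225−59.2585)/(75.6756−39.6396)=-1.0000; B=V−Δ·S=81.0641
Node (1,1) S=114.6600: V=(p*·2.5139+(1−p*)·23.2225)/1.22=3.1922; Δ=(2.5139−23.2225)/(144.4716−75.6756)=-0.3010; B=V−Δ·S=37.7066
Node (0,0) S=91.0000: V=(p*·3.1922+(1−p*)·21.0041)/1.22=3.5899; Δ=(3.1922−21.0041)/(114.6600−60.0600)=-0.3262; B=V−Δ·S=33.2763
Each (Δ,B) replicates both successor values, so the strategy is self-financing and V0 is arbitrage-free.

(0,0): Delta=-0.3262 Bond=33.2763
(1,0): Delta=-1.0000 Bond=81.0641
(1,1): Delta=-0.3010 Bond=37.7066
(2,0): Delta=-1.0000 Bond=98.8981
(2,1): Delta=-1.0000 Bond=98.8981
(2,2): Delta=-0.2749 Bond=42.2238
(3,0): Delta=-1.0000 Bond=120.6557
(3,1): Delta=-1.0000 Bond=120.6557
(3,2): Delta=-1.0000 Bond=120.6557
(3,3): Delta=-0.2477 Bond=46.5742
V0=3.5899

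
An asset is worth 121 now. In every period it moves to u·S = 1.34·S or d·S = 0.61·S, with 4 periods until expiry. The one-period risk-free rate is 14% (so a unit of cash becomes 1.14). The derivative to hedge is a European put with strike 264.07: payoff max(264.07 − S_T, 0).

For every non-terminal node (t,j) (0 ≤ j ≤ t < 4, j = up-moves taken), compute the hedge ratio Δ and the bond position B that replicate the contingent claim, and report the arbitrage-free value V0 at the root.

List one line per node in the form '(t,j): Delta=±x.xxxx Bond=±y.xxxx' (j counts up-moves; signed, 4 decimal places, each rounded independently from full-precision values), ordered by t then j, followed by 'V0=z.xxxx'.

(0,0): Delta=-0.6314 Bond=132.4830
(1,0): Delta=-1.0000 Bond=178.2397
(1,1): Delta=-0.5680 Bond=140.7631
(2,0): Delta=-1.0000 Bond=203.1933
(2,1): Delta=-1.0000 Bond=203.1933
(2,2): Delta=-0.4938 Bond=144.3479
(3,0): Delta=-1.0000 Bond=231.6404
(3,1): Delta=-1.0000 Bond=231.6404
(3,2): Delta=-1.0000 Bond=231.6404
(3,3): Delta=-0.4069 Bond=139.2419
V0=56.0881

Since d<R<u, set p* = (R−d)/(u−d) = 0.7260; price each node as the discounted p*-expectation of its children.
Terminal values V(4,·): V(4,0)=247.3165, V(4,1)=227.2673, V(4,2)=183.2247, V(4,3)=86.4755, V(4,4)=0.0000
  t=3,j=0: stock 27.4647 → up 36.8027 (V=227.2673), down 16.7535 (V=247.3165). Price 204.1756; hedge Δ=-1.0000, bond B=231.6404.
  t=3,j=1: stock 60.3323 → up 80.8453 (V=183.2247), down 36.8027 (V=227.2673). Price 171.3081; hedge Δ=-1.0000, bond B=231.6404.
  t=3,j=2: stock 132.5332 → up 177.5945 (V=86.4755), down 80.8453 (V=183.2247). Price 99.1071; hedge Δ=-1.0000, bond B=231.6404.
  t=3,j=3: stock 291.1386 → up 390.1257 (V=0.0000), down 177.5945 (V=86.4755). Price 20.7824; hedge Δ=-0.4069, bond B=139.2419.
  t=2,j=0: stock 45.0241 → up 60.3323 (V=171.3081), down 27.4647 (V=204.1756). Price 158.1692; hedge Δ=-1.0000, bond B=203.1933.
  t=2,j=1: stock 98.9054 → up 132.5332 (V=99.1071), down 60.3323 (V=171.3081). Price 104.2879; hedge Δ=-1.0000, bond B=203.1933.
  t=2,j=2: stock 217.2676 → up 291.1386 (V=20.7824), down 132.5332 (V=99.1071). Price 37.0537; hedge Δ=-0.4938, bond B=144.3479.
  t=1,j=0: stock 73.8100 → up 98.9054 (V=104.2879), down 45.0241 (V=158.1692). Price 104.4297; hedge Δ=-1.0000, bond B=178.2397.
  t=1,j=1: stock 162.1400 → up 217.2676 (V=37.0537), down 98.9054 (V=104.2879). Price 48.6614; hedge Δ=-0.5680, bond B=140.7631.
  t=0,j=0: stock 121.0000 → up 162.1400 (V=48.6614), down 73.8100 (V=104.4297). Price 56.0881; hedge Δ=-0.6314, bond B=132.4830.
Check: Δ(0,0)·S0 + B(0,0) = 56.0881 = V0.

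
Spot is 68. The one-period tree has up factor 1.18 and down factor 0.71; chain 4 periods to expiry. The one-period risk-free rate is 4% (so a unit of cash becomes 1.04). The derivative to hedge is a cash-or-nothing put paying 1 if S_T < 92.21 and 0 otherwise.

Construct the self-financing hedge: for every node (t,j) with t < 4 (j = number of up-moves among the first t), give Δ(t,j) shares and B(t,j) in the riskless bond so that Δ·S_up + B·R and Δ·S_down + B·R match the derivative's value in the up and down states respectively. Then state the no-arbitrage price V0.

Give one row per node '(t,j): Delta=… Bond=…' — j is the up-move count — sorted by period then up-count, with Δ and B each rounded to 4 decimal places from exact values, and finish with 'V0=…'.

(0,0): Delta=-0.0096 Bond=1.3018
(1,0): Delta=0.0000 Bond=0.8890
(1,1): Delta=-0.0121 Bond=1.5510
(2,0): Delta=0.0000 Bond=0.9246
(2,1): Delta=0.0000 Bond=0.9246
(2,2): Delta=-0.0152 Bond=1.9052
(3,0): Delta=0.0000 Bond=0.9615
(3,1): Delta=0.0000 Bond=0.9615
(3,2): Delta=0.0000 Bond=0.9615
(3,3): Delta=-0.0190 Bond=2.4141
V0=0.6471

Since d<R<u, set p* = (R−d)/(u−d) = 0.7021; price each node as the discounted p*-expectation of its children.
Terminal payoffs: V(4,0)=1.0000, V(4,1)=1.0000, V(4,2)=1.0000, V(4,3)=1.0000, V(4,4)=0.0000
Node (3,0) S=24.3379: V=(p*·1.0000+(1−p*)·1.0000)/1.04=0.9615; Δ=(1.0000−1.0000)/(28.7188−17.2799)=0.0000; B=V−Δ·S=0.9615
Node (3,1) S=40.4490: V=(p*·1.0000+(1−p*)·1.0000)/1.04=0.9615; Δ=(1.0000−1.0000)/(47.7298−28.7188)=0.0000; B=V−Δ·S=0.9615
Node (3,2) S=67.2251: V=(p*·1.0000+(1−p*)·1.0000)/1.04=0.9615; Δ=(1.0000−1.0000)/(79.3256−47.7298)=0.0000; B=V−Δ·S=0.9615
Node (3,3) S=111.7262: V=(p*·0.0000+(1−p*)·1.0000)/1.04=0.2864; Δ=(0.0000−1.0000)/(131.8369−79.3256)=-0.0190; B=V−Δ·S=2.4141
Node (2,0) S=34.2788: V=(p*·0.9615+(1−p*)·0.9615)/1.04=0.9246; Δ=(0.9615−0.9615)/(40.4490−24.3379)=0.0000; B=V−Δ·S=0.9246
Node (2,1) S=56.9704: V=(p*·0.9615+(1−p*)·0.9615)/1.04=0.9246; Δ=(0.9615−0.9615)/(67.2251−40.4490)=0.0000; B=V−Δ·S=0.9246
Node (2,2) S=94.6832: V=(p*·0.2864+(1−p*)·0.9615)/1.04=0.4688; Δ=(0.2864−0.9615)/(111.7262−67.2251)=-0.0152; B=V−Δ·S=1.9052
Node (1,0) S=48.2800: V=(p*·0.9246+(1−p*)·0.9246)/1.04=0.8890; Δ=(0.9246−0.9246)/(56.9704−34.2788)=0.0000; B=V−Δ·S=0.8890
Node (1,1) S=80.2400: V=(p*·0.4688+(1−p*)·0.9246)/1.04=0.5813; Δ=(0.4688−0.9246)/(94.6832−56.9704)=-0.0121; B=V−Δ·S=1.5510
Node (0,0) S=68.0000: V=(p*·0.5813+(1−p*)·0.8890)/1.04=0.6471; Δ=(0.5813−0.8890)/(80.2400−48.2800)=-0.0096; B=V−Δ·S=1.3018
Root portfolio cost Δ·68+B reproduces V0=0.6471.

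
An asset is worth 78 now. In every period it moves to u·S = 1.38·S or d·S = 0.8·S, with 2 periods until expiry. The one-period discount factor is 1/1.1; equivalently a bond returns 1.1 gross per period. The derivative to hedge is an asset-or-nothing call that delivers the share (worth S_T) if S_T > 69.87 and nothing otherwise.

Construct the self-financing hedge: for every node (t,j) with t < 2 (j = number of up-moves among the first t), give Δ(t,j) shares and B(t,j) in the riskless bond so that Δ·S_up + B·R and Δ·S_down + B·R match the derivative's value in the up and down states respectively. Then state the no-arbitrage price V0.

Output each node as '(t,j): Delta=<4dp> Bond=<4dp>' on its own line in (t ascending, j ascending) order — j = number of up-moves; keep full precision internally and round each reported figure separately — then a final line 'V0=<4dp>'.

(0,0): Delta=1.4843 Bond=-47.3882
(1,0): Delta=2.3793 Bond=-107.9774
(1,1): Delta=1.0000 Bond=0.0000
V0=68.3850

The replicating-portfolio and risk-neutral prices coincide; use p* = (1.1−0.8)/(1.38−0.8) = 0.5172 for the latter.
Terminal payoffs: V(2,0)=0.0000, V(2,1)=86.1120, V(2,2)=148.5432
Node (1,0) S=62.4000: V=(p*·86.1120+(1−p*)·0.0000)/1.1=40.4915; Δ=(86.1120−0.0000)/(86.1120−49.9200)=2.3793; B=V−Δ·S=-107.9774
Node (1,1) S=107.6400: V=(p*·148.5432+(1−p*)·86.1120)/1.1=107.6400; Δ=(148.5432−86.1120)/(148.5432−86.1120)=1.0000; B=V−Δ·S=0.0000
Node (0,0) S=78.0000: V=(p*·107.6400+(1−p*)·40.4915)/1.1=68.3850; Δ=(107.6400−40.4915)/(107.6400−62.4000)=1.4843; B=V−Δ·S=-47.3882
The time-0 hedge costs 68.3850, which is the no-arbitrage price.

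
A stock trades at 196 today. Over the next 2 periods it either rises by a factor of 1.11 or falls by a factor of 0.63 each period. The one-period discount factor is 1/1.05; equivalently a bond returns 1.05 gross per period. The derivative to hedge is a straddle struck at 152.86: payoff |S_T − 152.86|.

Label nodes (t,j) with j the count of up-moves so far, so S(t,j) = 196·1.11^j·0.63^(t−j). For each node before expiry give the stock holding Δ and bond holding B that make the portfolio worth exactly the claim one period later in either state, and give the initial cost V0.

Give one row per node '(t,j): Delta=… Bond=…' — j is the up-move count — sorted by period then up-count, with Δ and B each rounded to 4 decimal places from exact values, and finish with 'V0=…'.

Risk-neutral probability p* = (R−d)/(u−d) = (1.05−0.63)/(1.11−0.63) = 0.8750.
At expiry t=2: V(2,0)=75.0676, V(2,1)=15.7972, V(2,2)=88.6316
  t=1,j=0: stock 123.4800 → up 137.0628 (V=15.7972), down 77.7924 (V=75.0676). Price 22.1010; hedge Δ=-1.0000, bond B=145.5810.
  t=1,j=1: stock 217.5600 → up 241.4916 (V=88.6316), down 137.0628 (V=15.7972). Price 75.7403; hedge Δ=0.6975, bond B=-75.9980.
  t=0,j=0: stock 196.0000 → up 217.5600 (V=75.7403), down 123.4800 (V=22.1010). Price 65.7480; hedge Δ=0.5701, bond B=-46.0006.
Self-financing check: at every node Δ·S+B equals the discounted successor values.

(0,0): Delta=0.5701 Bond=-46.0006
(1,0): Delta=-1.0000 Bond=145.5810
(1,1): Delta=0.6975 Bond=-75.9980
V0=65.7480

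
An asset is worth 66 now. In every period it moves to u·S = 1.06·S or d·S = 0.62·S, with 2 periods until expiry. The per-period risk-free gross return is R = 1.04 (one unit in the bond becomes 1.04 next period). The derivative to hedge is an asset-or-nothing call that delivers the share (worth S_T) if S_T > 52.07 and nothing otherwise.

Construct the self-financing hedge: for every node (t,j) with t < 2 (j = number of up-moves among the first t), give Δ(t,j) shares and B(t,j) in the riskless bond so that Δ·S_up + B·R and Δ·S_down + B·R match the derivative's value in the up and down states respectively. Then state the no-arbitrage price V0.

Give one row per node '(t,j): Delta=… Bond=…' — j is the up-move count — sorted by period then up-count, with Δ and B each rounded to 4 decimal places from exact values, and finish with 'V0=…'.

Since d<R<u, set p* = (R−d)/(u−d) = 0.9545; price each node as the discounted p*-expectation of its children.
Terminal values V(2,·): V(2,0)=0.0000, V(2,1)=0.0000, V(2,2)=74.1576
(1,0): S=40.9200. Δ = (V_up−V_dn)/(S_up−S_dn) = (0.0000−0.0000)/(43.3752−25.3704) = 0.0000. V = [p*·0.0000 + (1−p*)·0.0000]/1.04 = 0.0000. B = V − Δ·S = 0.0000.
(1,1): S=69.9600. Δ = (V_up−V_dn)/(S_up−S_dn) = (74.1576−0.0000)/(74.1576−43.3752) = 2.4091. V = [p*·74.1576 + (1−p*)·0.0000]/1.04 = 68.0642. B = V − Δ·S = -100.4758.
(0,0): S=66.0000. Δ = (V_up−V_dn)/(S_up−S_dn) = (68.0642−0.0000)/(69.9600−40.9200) = 2.3438. V = [p*·68.0642 + (1−p*)·0.0000]/1.04 = 62.4715. B = V − Δ·S = -92.2199.
The time-0 hedge costs 62.4715, which is the no-arbitrage price.

(0,0): Delta=2.3438 Bond=-92.2199
(1,0): Delta=0.0000 Bond=0.0000
(1,1): Delta=2.4091 Bond=-100.4758
V0=62.4715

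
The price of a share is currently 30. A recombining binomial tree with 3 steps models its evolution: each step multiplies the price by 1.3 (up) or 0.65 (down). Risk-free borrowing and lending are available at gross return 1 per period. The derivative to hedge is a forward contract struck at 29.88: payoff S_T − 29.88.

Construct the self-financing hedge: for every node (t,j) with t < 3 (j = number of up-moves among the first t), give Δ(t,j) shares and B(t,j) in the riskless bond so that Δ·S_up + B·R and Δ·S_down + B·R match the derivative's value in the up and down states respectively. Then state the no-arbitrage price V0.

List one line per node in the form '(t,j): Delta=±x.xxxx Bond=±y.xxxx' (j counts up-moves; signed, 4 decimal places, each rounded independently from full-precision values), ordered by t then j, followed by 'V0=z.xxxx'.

Under the risk-neutral measure, an up-move has probability p* = (R−d)/(u−d) = 0.5385 and values discount at R = 1.
Terminal payoffs: V(3,0)=-21.6412, V(3,1)=-13.4025, V(3,2)=3.0750, V(3,3)=36.0300
  t=2,j=0: stock 12.6750 → up 16.4775 (V=-13.4025), down 8.2388 (V=-21.6412). Price -17.2050; hedge Δ=1.0000, bond B=-29.8800.
  t=2,j=1: stock 25.3500 → up 32.9550 (V=3.0750), down 16.4775 (V=-13.4025). Price -4.5300; hedge Δ=1.0000, bond B=-29.8800.
  t=2,j=2: stock 50.7000 → up 65.9100 (V=36.0300), down 32.9550 (V=3.0750). Price 20.8200; hedge Δ=1.0000, bond B=-29.8800.
  t=1,j=0: stock 19.5000 → up 25.3500 (V=-4.5300), down 12.6750 (V=-17.2050). Price -10.3800; hedge Δ=1.0000, bond B=-29.8800.
  t=1,j=1: stock 39.0000 → up 50.7000 (V=20.8200), down 25.3500 (V=-4.5300). Price 9.1200; hedge Δ=1.0000, bond B=-29.8800.
  t=0,j=0: stock 30.0000 → up 39.0000 (V=9.1200), down 19.5000 (V=-10.3800). Price 0.1200; hedge Δ=1.0000, bond B=-29.8800.
Each (Δ,B) replicates both successor values, so the strategy is self-financing and V0 is arbitrage-free.

(0,0): Delta=1.0000 Bond=-29.8800
(1,0): Delta=1.0000 Bond=-29.8800
(1,1): Delta=1.0000 Bond=-29.8800
(2,0): Delta=1.0000 Bond=-29.8800
(2,1): Delta=1.0000 Bond=-29.8800
(2,2): Delta=1.0000 Bond=-29.8800
V0=0.1200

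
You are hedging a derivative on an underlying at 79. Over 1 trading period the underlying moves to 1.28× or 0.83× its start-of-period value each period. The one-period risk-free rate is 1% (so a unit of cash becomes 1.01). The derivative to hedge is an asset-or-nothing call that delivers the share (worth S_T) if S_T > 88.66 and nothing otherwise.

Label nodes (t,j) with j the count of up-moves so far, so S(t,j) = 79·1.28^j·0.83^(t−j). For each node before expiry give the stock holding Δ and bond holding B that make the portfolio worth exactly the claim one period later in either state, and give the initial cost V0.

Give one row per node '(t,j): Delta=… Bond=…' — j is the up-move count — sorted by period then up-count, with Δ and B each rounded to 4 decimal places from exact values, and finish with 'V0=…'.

The replicating-portfolio and risk-neutral prices coincide; use p* = (1.01−0.83)/(1.28−0.83) = 0.4000 for the latter.
Payoff layer (t=1): V(1,0)=0.0000, V(1,1)=101.1200
Node (0,0) S=79.0000: V=(p*·101.1200+(1−p*)·0.0000)/1.01=40.0475; Δ=(101.1200−0.0000)/(101.1200−65.5700)=2.8444; B=V−Δ·S=-184.6636
Root portfolio cost Δ·79+B reproduces V0=40.0475.

(0,0): Delta=2.8444 Bond=-184.6636
V0=40.0475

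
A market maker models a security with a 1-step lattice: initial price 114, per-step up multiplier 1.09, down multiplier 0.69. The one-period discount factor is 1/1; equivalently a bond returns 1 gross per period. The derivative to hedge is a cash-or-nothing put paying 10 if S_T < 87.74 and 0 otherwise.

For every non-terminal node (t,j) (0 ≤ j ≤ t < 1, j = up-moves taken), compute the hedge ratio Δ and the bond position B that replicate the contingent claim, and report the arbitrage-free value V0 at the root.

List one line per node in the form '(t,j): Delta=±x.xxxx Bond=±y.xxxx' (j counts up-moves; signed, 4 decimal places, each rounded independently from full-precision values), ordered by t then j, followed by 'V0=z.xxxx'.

(0,0): Delta=-0.2193 Bond=27.2500
V0=2.2500

Under the risk-neutral measure, an up-move has probability p* = (R−d)/(u−d) = 0.7750 and values discount at R = 1.
At expiry t=1: V(1,0)=10.0000, V(1,1)=0.0000
  t=0,j=0: stock 114.0000 → up 124.2600 (V=0.0000), down 78.6600 (V=10.0000). Price 2.2500; hedge Δ=-0.2193, bond B=27.2500.
Check: Δ(0,0)·S0 + B(0,0) = 2.2500 = V0.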